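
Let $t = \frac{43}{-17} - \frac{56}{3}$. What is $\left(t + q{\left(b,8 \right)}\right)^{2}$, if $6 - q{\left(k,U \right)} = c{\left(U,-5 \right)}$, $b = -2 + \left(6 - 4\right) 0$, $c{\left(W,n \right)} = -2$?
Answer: $\frac{452929}{2601} \approx 174.14$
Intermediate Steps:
$b = -2$ ($b = -2 + \left(6 - 4\right) 0 = -2 + 2 \cdot 0 = -2 + 0 = -2$)
$q{\left(k,U \right)} = 8$ ($q{\left(k,U \right)} = 6 - -2 = 6 + 2 = 8$)
$t = - \frac{1081}{51}$ ($t = 43 \left(- \frac{1}{17}\right) - \frac{56}{3} = - \frac{43}{17} - \frac{56}{3} = - \frac{1081}{51} \approx -21.196$)
$\left(t + q{\left(b,8 \right)}\right)^{2} = \left(- \frac{1081}{51} + 8\right)^{2} = \left(- \frac{673}{51}\right)^{2} = \frac{452929}{2601}$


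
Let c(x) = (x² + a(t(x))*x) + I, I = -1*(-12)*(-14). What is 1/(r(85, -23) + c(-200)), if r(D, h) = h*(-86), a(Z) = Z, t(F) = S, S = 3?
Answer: 1/41210 ≈ 2.4266e-5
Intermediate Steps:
t(F) = 3
I = -168 (I = 12*(-14) = -168)
c(x) = -168 + x² + 3*x (c(x) = (x² + 3*x) - 168 = -168 + x² + 3*x)
r(D, h) = -86*h
1/(r(85, -23) + c(-200)) = 1/(-86*(-23) + (-168 + (-200)² + 3*(-200))) = 1/(1978 + (-168 + 40000 - 600)) = 1/(1978 + 39232) = 1/41210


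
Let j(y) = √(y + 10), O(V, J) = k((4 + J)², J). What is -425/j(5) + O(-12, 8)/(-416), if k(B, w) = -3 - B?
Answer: 147/416 - 85*√15/3 ≈ -109.38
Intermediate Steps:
O(V, J) = -3 - (4 + J)²
j(y) = √(10 + y)
-425/j(5) + O(-12, 8)/(-416) = -425/√(10 + 5) + (-3 - (4 + 8)²)/(-416) = -425*√15/15 + (-3 - 1*12²)*(-1/416) = -85*√15/3 + (-3 - 1*144)*(-1/416) = -85*√15/3 + (-3 - 144)*(-1/416) = -85*√15/3 - 147*(-1/416) = -85*√15/3 + 147/416 = 147/416 - 85*√15/3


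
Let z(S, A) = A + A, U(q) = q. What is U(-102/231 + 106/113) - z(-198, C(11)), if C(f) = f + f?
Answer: -378524/8701 ≈ -43.503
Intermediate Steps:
C(f) = 2*f
z(S, A) = 2*A
U(-102/231 + 106/113) - z(-198, C(11)) = (-102/231 + 106/113) - 2*2*11 = (-102*1/231 + 106*(1/113)) - 2*22 = (-34/77 + 106/113) - 1*44 = 4320/8701 - 44 = -378524/8701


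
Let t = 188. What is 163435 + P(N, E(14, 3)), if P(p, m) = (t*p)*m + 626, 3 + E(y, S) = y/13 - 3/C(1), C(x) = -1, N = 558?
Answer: 3601449/13 ≈ 2.7703e+5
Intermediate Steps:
E(y, S) = y/13 (E(y, S) = -3 + (y/13 - 3/(-1)) = -3 + (y*(1/13) - 3*(-1)) = -3 + (y/13 + 3) = -3 + (3 + y/13) = y/13)
P(p, m) = 626 + 188*m*p (P(p, m) = (188*p)*m + 626 = 188*m*p + 626 = 626 + 188*m*p)
163435 + P(N, E(14, 3)) = 163435 + (626 + 188*((1/13)*14)*558) = 163435 + (626 + 188*(14/13)*558) = 163435 + (626 + 1468656/13) = 163435 + 1476794/13 = 3601449/13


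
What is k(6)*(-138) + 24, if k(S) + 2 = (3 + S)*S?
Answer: -7152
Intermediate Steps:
k(S) = -2 + S*(3 + S) (k(S) = -2 + (3 + S)*S = -2 + S*(3 + S))
k(6)*(-138) + 24 = (-2 + 6² + 3*6)*(-138) + 24 = (-2 + 36 + 18)*(-138) + 24 = 52*(-138) + 24 = -7176 + 24 = -7152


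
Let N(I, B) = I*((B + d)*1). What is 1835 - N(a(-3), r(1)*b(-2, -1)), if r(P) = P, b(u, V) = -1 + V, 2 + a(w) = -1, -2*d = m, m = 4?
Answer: 1823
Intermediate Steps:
d = -2 (d = -½*4 = -2)
a(w) = -3 (a(w) = -2 - 1 = -3)
N(I, B) = I*(-2 + B) (N(I, B) = I*((B - 2)*1) = I*((-2 + B)*1) = I*(-2 + B))
1835 - N(a(-3), r(1)*b(-2, -1)) = 1835 - (-3)*(-2 + 1*(-1 - 1)) = 1835 - (-3)*(-2 + 1*(-2)) = 1835 - (-3)*(-2 - 2) = 1835 - (-3)*(-4) = 1835 - 1*12 = 1835 - 12 = 1823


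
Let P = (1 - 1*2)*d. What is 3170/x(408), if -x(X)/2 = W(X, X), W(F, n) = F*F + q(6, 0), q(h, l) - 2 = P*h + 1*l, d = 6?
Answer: -317/33286 ≈ -0.0095235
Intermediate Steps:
P = -6 (P = (1 - 1*2)*6 = (1 - 2)*6 = -1*6 = -6)
q(h, l) = 2 + l - 6*h (q(h, l) = 2 + (-6*h + 1*l) = 2 + (-6*h + l) = 2 + (l - 6*h) = 2 + l - 6*h)
W(F, n) = -34 + F² (W(F, n) = F*F + (2 + 0 - 6*6) = F² + (2 + 0 - 36) = F² - 34 = -34 + F²)
x(X) = 68 - 2*X² (x(X) = -2*(-34 + X²) = 68 - 2*X²)
3170/x(408) = 3170/(68 - 2*408²) = 3170/(68 - 2*166464) = 3170/(68 - 332928) = 3170/(-332860) = 3170*(-1/332860) = -317/33286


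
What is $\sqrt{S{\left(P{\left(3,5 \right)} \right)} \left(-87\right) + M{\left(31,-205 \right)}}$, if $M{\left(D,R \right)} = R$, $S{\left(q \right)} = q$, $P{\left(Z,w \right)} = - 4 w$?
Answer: $\sqrt{1535} \approx 39.179$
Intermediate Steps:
$\sqrt{S{\left(P{\left(3,5 \right)} \right)} \left(-87\right) + M{\left(31,-205 \right)}} = \sqrt{\left(-4\right) 5 \left(-87\right) - 205} = \sqrt{\left(-20\right) \left(-87\right) - 205} = \sqrt{1740 - 205} = \sqrt{1535}$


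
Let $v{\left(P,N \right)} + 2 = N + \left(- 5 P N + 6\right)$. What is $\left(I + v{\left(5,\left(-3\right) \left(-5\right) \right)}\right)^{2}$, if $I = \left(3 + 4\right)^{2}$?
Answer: $94249$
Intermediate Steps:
$v{\left(P,N \right)} = 4 + N - 5 N P$ ($v{\left(P,N \right)} = -2 + \left(N + \left(- 5 P N + 6\right)\right) = -2 - \left(-6 - N + 5 N P\right) = -2 + \left(6 + N - 5 N P\right) = 4 + N - 5 N P$)
$I = 49$ ($I = 7^{2} = 49$)
$\left(I + v{\left(5,\left(-3\right) \left(-5\right) \right)}\right)^{2} = \left(49 - \left(-19 + 5 \left(\left(-3\right) \left(-5\right)\right) 5\right)\right)^{2} = \left(49 + \left(4 + 15 - 75 \cdot 5\right)\right)^{2} = \left(49 + \left(4 + 15 - 375\right)\right)^{2} = \left(49 - 356\right)^{2} = \left(-307\right)^{2} = 94249$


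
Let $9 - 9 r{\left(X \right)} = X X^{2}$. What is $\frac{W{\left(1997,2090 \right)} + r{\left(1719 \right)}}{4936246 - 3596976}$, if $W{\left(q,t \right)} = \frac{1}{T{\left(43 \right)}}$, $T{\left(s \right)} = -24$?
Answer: $- \frac{13545541201}{32142480} \approx -421.42$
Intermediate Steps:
$r{\left(X \right)} = 1 - \frac{X^{3}}{9}$ ($r{\left(X \right)} = 1 - \frac{X X^{2}}{9} = 1 - \frac{X^{3}}{9}$)
$W{\left(q,t \right)} = - \frac{1}{24}$ ($W{\left(q,t \right)} = \frac{1}{-24} = - \frac{1}{24}$)
$\frac{W{\left(1997,2090 \right)} + r{\left(1719 \right)}}{4936246 - 3596976} = \frac{- \frac{1}{24} + \left(1 - \frac{1719^{3}}{9}\right)}{4936246 - 3596976} = \frac{- \frac{1}{24} + \left(1 - 564397551\right)}{1339270} = \left(- \frac{1}{24} + \left(1 - 564397551\right)\right) \frac{1}{1339270} = \left(- \frac{1}{24} - 564397550\right) \frac{1}{1339270} = \left(- \frac{13545541201}{24}\right) \frac{1}{1339270} = - \frac{13545541201}{32142480}$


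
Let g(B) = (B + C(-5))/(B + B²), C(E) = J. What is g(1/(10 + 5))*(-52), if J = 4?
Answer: -11895/4 ≈ -2973.8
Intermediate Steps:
C(E) = 4
g(B) = (4 + B)/(B + B²) (g(B) = (B + 4)/(B + B²) = (4 + B)/(B + B²))
g(1/(10 + 5))*(-52) = ((4 + 1/(10 + 5))/((1/(10 + 5))*(1 + 1/(10 + 5))))*(-52) = ((4 + 1/15)/((1/15)*(1 + 1/15)))*(-52) = (15*(61/15)/(16/15))*(-52) = (15*(15/16)*(61/15))*(-52) = (915/16)*(-52) = -11895/4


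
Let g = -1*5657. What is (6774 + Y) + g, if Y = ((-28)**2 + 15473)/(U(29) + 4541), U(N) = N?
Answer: 5120947/4570 ≈ 1120.6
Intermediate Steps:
Y = 16257/4570 (Y = ((-28)**2 + 15473)/(29 + 4541) = (784 + 15473)/4570 = 16257*(1/4570) = 16257/4570 ≈ 3.5573)
g = -5657
(6774 + Y) + g = (6774 + 16257/4570) - 5657 = 30973437/4570 - 5657 = 5120947/4570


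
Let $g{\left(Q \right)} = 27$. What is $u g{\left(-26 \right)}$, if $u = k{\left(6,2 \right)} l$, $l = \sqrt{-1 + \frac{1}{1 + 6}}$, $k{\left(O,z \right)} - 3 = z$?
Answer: $\frac{135 i \sqrt{42}}{7} \approx 124.99 i$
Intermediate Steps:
$k{\left(O,z \right)} = 3 + z$
$l = \frac{i \sqrt{42}}{7}$ ($l = \sqrt{-1 + \frac{1}{7}} = \sqrt{- \frac{6}{7}} = \frac{i \sqrt{42}}{7} \approx 0.92582 i$)
$u = \frac{5 i \sqrt{42}}{7}$ ($u = \left(3 + 2\right) \frac{i \sqrt{42}}{7} = 5 \frac{i \sqrt{42}}{7} = \frac{5 i \sqrt{42}}{7} \approx 4.6291 i$)
$u g{\left(-26 \right)} = \frac{5 i \sqrt{42}}{7} \cdot 27 = \frac{135 i \sqrt{42}}{7}$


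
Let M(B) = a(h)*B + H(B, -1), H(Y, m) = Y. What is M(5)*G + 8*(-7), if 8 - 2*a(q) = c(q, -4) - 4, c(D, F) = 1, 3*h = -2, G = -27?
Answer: -1867/2 ≈ -933.50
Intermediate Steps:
h = -⅔ (h = (⅓)*(-2) = -⅔ ≈ -0.66667)
a(q) = 11/2 (a(q) = 4 - (1 - 4)/2 = 4 - ½*(-3) = 4 + 3/2 = 11/2)
M(B) = 13*B/2 (M(B) = 11*B/2 + B = 13*B/2)
M(5)*G + 8*(-7) = ((13/2)*5)*(-27) + 8*(-7) = (65/2)*(-27) - 56 = -1755/2 - 56 = -1867/2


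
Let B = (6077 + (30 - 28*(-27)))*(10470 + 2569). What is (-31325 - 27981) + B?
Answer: 89427351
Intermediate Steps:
B = 89486657 (B = (6077 + (30 + 756))*13039 = (6077 + 786)*13039 = 6863*13039 = 89486657)
(-31325 - 27981) + B = (-31325 - 27981) + 89486657 = -59306 + 89486657 = 89427351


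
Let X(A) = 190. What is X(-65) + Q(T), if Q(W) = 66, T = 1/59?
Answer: 256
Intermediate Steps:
T = 1/59 ≈ 0.016949
X(-65) + Q(T) = 190 + 66 = 256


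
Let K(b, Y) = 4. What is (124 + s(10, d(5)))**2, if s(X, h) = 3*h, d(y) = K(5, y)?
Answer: 18496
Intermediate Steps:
d(y) = 4
(124 + s(10, d(5)))**2 = (124 + 3*4)**2 = (124 + 12)**2 = 136**2 = 18496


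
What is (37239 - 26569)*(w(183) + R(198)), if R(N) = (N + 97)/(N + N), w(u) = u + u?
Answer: 70437035/18 ≈ 3.9132e+6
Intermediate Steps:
w(u) = 2*u
R(N) = (97 + N)/(2*N) (R(N) = (97 + N)/((2*N)) = (97 + N)*(1/(2*N)) = (97 + N)/(2*N))
(37239 - 26569)*(w(183) + R(198)) = (37239 - 26569)*(2*183 + (1/2)*(97 + 198)/198) = 10670*(366 + (1/2)*(1/198)*295) = 10670*(366 + 295/396) = 10670*(145231/396) = 70437035/18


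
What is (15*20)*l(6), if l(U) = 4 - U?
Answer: -600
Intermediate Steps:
(15*20)*l(6) = (15*20)*(4 - 1*6) = 300*(4 - 6) = 300*(-2) = -600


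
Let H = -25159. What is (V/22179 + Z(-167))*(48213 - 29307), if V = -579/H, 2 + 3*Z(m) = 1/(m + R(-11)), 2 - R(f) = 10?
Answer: -411432810694824/32550085225 ≈ -12640.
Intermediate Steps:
R(f) = -8 (R(f) = 2 - 1*10 = 2 - 10 = -8)
Z(m) = -⅔ + 1/(3*(-8 + m)) (Z(m) = -⅔ + 1/(3*(m - 8)) = -⅔ + 1/(3*(-8 + m)))
V = 579/25159 (V = -579/(-25159) = -579*(-1/25159) = 579/25159 ≈ 0.023014)
(V/22179 + Z(-167))*(48213 - 29307) = ((579/25159)/22179 + (17 - 2*(-167))/(3*(-8 - 167)))*(48213 - 29307) = ((579/25159)*(1/22179) + (⅓)*(17 + 334)/(-175))*18906 = (193/186000487 + (⅓)*(-1/175)*351)*18906 = (193/186000487 - 117/175)*18906 = -21762023204/32550085225*18906 = -411432810694824/32550085225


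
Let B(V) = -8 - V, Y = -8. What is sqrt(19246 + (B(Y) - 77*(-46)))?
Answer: 6*sqrt(633) ≈ 150.96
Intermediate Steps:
sqrt(19246 + (B(Y) - 77*(-46))) = sqrt(19246 + ((-8 - 1*(-8)) - 77*(-46))) = sqrt(19246 + ((-8 + 8) + 3542)) = sqrt(19246 + (0 + 3542)) = sqrt(19246 + 3542) = sqrt(22788) = 6*sqrt(633)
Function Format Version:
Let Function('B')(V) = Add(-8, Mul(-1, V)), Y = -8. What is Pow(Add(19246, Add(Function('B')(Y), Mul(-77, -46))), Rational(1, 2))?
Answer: Mul(6, Pow(633, Rational(1, 2))) ≈ 150.96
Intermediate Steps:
Pow(Add(19246, Add(Function('B')(Y), Mul(-77, -46))), Rational(1, 2)) = Pow(Add(19246, Add(Add(-8, Mul(-1, -8)), Mul(-77, -46))), Rational(1, 2)) = Pow(Add(19246, Add(Add(-8, 8), 3542)), Rational(1, 2)) = Pow(Add(19246, Add(0, 3542)), Rational(1, 2)) = Pow(Add(19246, 3542), Rational(1, 2)) = Pow(22788, Rational(1, 2)) = Mul(6, Pow(633, Rational(1, 2)))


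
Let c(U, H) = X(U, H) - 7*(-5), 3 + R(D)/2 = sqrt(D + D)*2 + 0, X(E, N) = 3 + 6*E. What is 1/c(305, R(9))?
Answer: 1/1868 ≈ 0.00053533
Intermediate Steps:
R(D) = -6 + 4*sqrt(2)*sqrt(D) (R(D) = -6 + 2*(sqrt(D + D)*2 + 0) = -6 + 2*(sqrt(2*D)*2 + 0) = -6 + 2*((sqrt(2)*sqrt(D))*2 + 0) = -6 + 2*(2*sqrt(2)*sqrt(D) + 0) = -6 + 2*(2*sqrt(2)*sqrt(D)) = -6 + 4*sqrt(2)*sqrt(D))
c(U, H) = 38 + 6*U (c(U, H) = (3 + 6*U) - 7*(-5) = (3 + 6*U) + 35 = 38 + 6*U)
1/c(305, R(9)) = 1/(38 + 6*305) = 1/(38 + 1830) = 1/1868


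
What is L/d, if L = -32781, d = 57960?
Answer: -1561/2760 ≈ -0.56558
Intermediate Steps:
L/d = -32781/57960 = -32781*1/57960 = -1561/2760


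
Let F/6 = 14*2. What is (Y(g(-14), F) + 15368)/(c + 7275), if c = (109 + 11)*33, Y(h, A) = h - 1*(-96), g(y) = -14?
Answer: 1030/749 ≈ 1.3752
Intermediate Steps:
F = 168 (F = 6*(14*2) = 6*28 = 168)
Y(h, A) = 96 + h (Y(h, A) = h + 96 = 96 + h)
c = 3960 (c = 120*33 = 3960)
(Y(g(-14), F) + 15368)/(c + 7275) = ((96 - 14) + 15368)/(3960 + 7275) = (82 + 15368)/11235 = 15450*(1/11235) = 1030/749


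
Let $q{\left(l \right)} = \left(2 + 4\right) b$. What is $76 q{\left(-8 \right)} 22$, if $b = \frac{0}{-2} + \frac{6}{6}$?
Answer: $10032$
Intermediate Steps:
$b = 1$ ($b = 0 \left(- \frac{1}{2}\right) + 6 \cdot \frac{1}{6} = 0 + 1 = 1$)
$q{\left(l \right)} = 6$ ($q{\left(l \right)} = \left(2 + 4\right) 1 = 6 \cdot 1 = 6$)
$76 q{\left(-8 \right)} 22 = 76 \cdot 6 \cdot 22 = 456 \cdot 22 = 10032$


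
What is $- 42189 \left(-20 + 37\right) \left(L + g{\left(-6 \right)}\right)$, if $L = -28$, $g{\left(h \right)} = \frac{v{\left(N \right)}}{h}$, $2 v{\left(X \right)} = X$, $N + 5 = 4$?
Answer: $\frac{80088785}{4} \approx 2.0022 \cdot 10^{7}$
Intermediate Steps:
$N = -1$ ($N = -5 + 4 = -1$)
$v{\left(X \right)} = \frac{X}{2}$
$g{\left(h \right)} = - \frac{1}{2 h}$ ($g{\left(h \right)} = \frac{\frac{1}{2} \left(-1\right)}{h} = - \frac{1}{2 h}$)
$- 42189 \left(-20 + 37\right) \left(L + g{\left(-6 \right)}\right) = - 42189 \left(-20 + 37\right) \left(-28 - \frac{1}{2 \left(-6\right)}\right) = - 42189 \cdot 17 \left(-28 - - \frac{1}{12}\right) = - 42189 \cdot 17 \left(-28 + \frac{1}{12}\right) = - 42189 \cdot 17 \left(- \frac{335}{12}\right) = \left(-42189\right) \left(- \frac{5695}{12}\right) = \frac{80088785}{4}$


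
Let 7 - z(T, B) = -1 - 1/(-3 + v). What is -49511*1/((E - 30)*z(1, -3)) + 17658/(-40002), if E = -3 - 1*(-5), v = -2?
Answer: 235319347/1040052 ≈ 226.26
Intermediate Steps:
E = 2 (E = -3 + 5 = 2)
z(T, B) = 39/5 (z(T, B) = 7 - (-1 - 1/(-3 - 2)) = 7 - (-1 - 1/(-5)) = 7 - (-1 - 1*(-⅕)) = 7 - (-1 + ⅕) = 7 - 1*(-⅘) = 7 + ⅘ = 39/5)
-49511*1/((E - 30)*z(1, -3)) + 17658/(-40002) = -49511*5/(39*(2 - 30)) + 17658/(-40002) = -49511/((-28*39/5)) + 17658*(-1/40002) = -49511/(-1092/5) - 2943/6667 = -49511*(-5/1092) - 2943/6667 = 35365/156 - 2943/6667 = 235319347/1040052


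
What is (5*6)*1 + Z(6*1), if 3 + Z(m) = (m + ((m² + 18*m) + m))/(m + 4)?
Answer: 213/5 ≈ 42.600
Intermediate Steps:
Z(m) = -3 + (m² + 20*m)/(4 + m) (Z(m) = -3 + (m + ((m² + 18*m) + m))/(m + 4) = -3 + (m + (m² + 19*m))/(4 + m) = -3 + (m² + 20*m)/(4 + m))
(5*6)*1 + Z(6*1) = (5*6)*1 + (-12 + (6*1)² + 17*(6*1))/(4 + 6*1) = 30*1 + (-12 + 6² + 17*6)/(4 + 6) = 30 + (-12 + 36 + 102)/10 = 30 + (⅒)*126 = 30 + 63/5 = 213/5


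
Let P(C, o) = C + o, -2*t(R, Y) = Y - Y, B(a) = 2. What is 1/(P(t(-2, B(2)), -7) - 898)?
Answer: -1/905 ≈ -0.0011050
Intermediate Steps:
t(R, Y) = 0 (t(R, Y) = -(Y - Y)/2 = -1/2*0 = 0)
1/(P(t(-2, B(2)), -7) - 898) = 1/((0 - 7) - 898) = 1/(-7 - 898) = 1/(-905) = -1/905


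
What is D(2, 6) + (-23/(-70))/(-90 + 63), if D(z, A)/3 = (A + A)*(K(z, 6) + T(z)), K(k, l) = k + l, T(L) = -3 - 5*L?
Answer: -340223/1890 ≈ -180.01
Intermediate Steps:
D(z, A) = 6*A*(3 - 4*z) (D(z, A) = 3*((A + A)*((z + 6) + (-3 - 5*z))) = 3*((2*A)*((6 + z) + (-3 - 5*z))) = 3*((2*A)*(3 - 4*z)) = 3*(2*A*(3 - 4*z)) = 6*A*(3 - 4*z))
D(2, 6) + (-23/(-70))/(-90 + 63) = 6*6*(3 - 4*2) + (-23/(-70))/(-90 + 63) = 6*6*(3 - 8) + (-23*(-1/70))/(-27) = 6*6*(-5) - 1/27*23/70 = -180 - 23/1890 = -340223/1890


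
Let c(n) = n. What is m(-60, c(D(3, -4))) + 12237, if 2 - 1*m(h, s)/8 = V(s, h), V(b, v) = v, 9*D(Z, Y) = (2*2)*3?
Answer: 12733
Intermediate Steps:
D(Z, Y) = 4/3 (D(Z, Y) = ((2*2)*3)/9 = (4*3)/9 = (⅑)*12 = 4/3)
m(h, s) = 16 - 8*h
m(-60, c(D(3, -4))) + 12237 = (16 - 8*(-60)) + 12237 = (16 + 480) + 12237 = 496 + 12237 = 12733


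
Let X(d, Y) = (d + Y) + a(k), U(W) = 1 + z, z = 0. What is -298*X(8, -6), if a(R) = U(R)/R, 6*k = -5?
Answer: -1192/5 ≈ -238.40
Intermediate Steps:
U(W) = 1 (U(W) = 1 + 0 = 1)
k = -⅚ (k = (⅙)*(-5) = -⅚ ≈ -0.83333)
a(R) = 1/R
X(d, Y) = -6/5 + Y + d (X(d, Y) = (d + Y) + 1/(-⅚) = (Y + d) - 6/5 = -6/5 + Y + d)
-298*X(8, -6) = -298*(-6/5 - 6 + 8) = -298*⅘ = -1192/5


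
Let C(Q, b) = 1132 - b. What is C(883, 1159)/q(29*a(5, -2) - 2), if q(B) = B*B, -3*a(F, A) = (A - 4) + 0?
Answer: -27/3136 ≈ -0.0086097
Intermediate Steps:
a(F, A) = 4/3 - A/3 (a(F, A) = -((A - 4) + 0)/3 = -((-4 + A) + 0)/3 = -(-4 + A)/3 = 4/3 - A/3)
q(B) = B²
C(883, 1159)/q(29*a(5, -2) - 2) = (1132 - 1*1159)/((29*(4/3 - ⅓*(-2)) - 2)²) = (1132 - 1159)/((29*(4/3 + ⅔) - 2)²) = -27/(29*2 - 2)² = -27/(58 - 2)² = -27/(56²) = -27/3136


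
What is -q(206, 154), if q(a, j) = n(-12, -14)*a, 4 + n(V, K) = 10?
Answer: -1236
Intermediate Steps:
n(V, K) = 6 (n(V, K) = -4 + 10 = 6)
q(a, j) = 6*a
-q(206, 154) = -6*206 = -1*1236 = -1236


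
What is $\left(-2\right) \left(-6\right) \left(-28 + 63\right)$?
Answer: $420$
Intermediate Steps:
$\left(-2\right) \left(-6\right) \left(-28 + 63\right) = 12 \cdot 35 = 420$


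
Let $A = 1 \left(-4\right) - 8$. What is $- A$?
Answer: $12$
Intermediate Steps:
$A = -12$ ($A = -4 - 8 = -12$)
$- A = \left(-1\right) \left(-12\right) = 12$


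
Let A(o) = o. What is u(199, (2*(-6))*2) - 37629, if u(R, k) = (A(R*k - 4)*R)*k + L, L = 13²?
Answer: 22791820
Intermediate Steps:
L = 169
u(R, k) = 169 + R*k*(-4 + R*k) (u(R, k) = ((R*k - 4)*R)*k + 169 = ((-4 + R*k)*R)*k + 169 = (R*(-4 + R*k))*k + 169 = R*k*(-4 + R*k) + 169 = 169 + R*k*(-4 + R*k))
u(199, (2*(-6))*2) - 37629 = (169 + 199*((2*(-6))*2)*(-4 + 199*((2*(-6))*2))) - 37629 = (169 + 199*(-12*2)*(-4 + 199*(-12*2))) - 37629 = (169 + 199*(-24)*(-4 + 199*(-24))) - 37629 = (169 + 199*(-24)*(-4 - 4776)) - 37629 = (169 + 199*(-24)*(-4780)) - 37629 = (169 + 22829280) - 37629 = 22829449 - 37629 = 22791820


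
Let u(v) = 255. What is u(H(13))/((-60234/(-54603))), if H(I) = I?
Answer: 4641255/20078 ≈ 231.16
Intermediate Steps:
u(H(13))/((-60234/(-54603))) = 255/((-60234/(-54603))) = 255/((-60234*(-1/54603))) = 255/(20078/18201) = 255*(18201/20078) = 4641255/20078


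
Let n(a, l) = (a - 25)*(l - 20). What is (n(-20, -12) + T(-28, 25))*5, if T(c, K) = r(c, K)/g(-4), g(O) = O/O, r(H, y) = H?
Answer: 7060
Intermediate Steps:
g(O) = 1
T(c, K) = c (T(c, K) = c/1 = c*1 = c)
n(a, l) = (-25 + a)*(-20 + l)
(n(-20, -12) + T(-28, 25))*5 = ((500 - 25*(-12) - 20*(-20) - 20*(-12)) - 28)*5 = ((500 + 300 + 400 + 240) - 28)*5 = (1440 - 28)*5 = 1412*5 = 7060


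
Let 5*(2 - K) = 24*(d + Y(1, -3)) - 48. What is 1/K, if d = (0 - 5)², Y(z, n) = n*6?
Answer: -1/22 ≈ -0.045455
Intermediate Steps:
Y(z, n) = 6*n
d = 25 (d = (-5)² = 25)
K = -22 (K = 2 - (24*(25 + 6*(-3)) - 48)/5 = 2 - (24*(25 - 18) - 48)/5 = 2 - (24*7 - 48)/5 = 2 - (168 - 48)/5 = 2 - ⅕*120 = 2 - 24 = -22)
1/K = 1/(-22) = -1/22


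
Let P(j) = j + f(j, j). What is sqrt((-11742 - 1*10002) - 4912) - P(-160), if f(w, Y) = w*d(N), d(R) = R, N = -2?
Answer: -160 + 28*I*sqrt(34) ≈ -160.0 + 163.27*I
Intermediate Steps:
f(w, Y) = -2*w (f(w, Y) = w*(-2) = -2*w)
P(j) = -j (P(j) = j - 2*j = -j)
sqrt((-11742 - 1*10002) - 4912) - P(-160) = sqrt((-11742 - 1*10002) - 4912) - (-1)*(-160) = sqrt((-11742 - 10002) - 4912) - 1*160 = sqrt(-21744 - 4912) - 160 = sqrt(-26656) - 160 = 28*I*sqrt(34) - 160 = -160 + 28*I*sqrt(34)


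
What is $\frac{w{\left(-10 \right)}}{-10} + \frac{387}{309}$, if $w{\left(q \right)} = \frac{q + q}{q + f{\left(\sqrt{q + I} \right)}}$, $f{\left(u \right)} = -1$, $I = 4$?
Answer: $\frac{1213}{1133} \approx 1.0706$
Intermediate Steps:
$w{\left(q \right)} = \frac{2 q}{-1 + q}$ ($w{\left(q \right)} = \frac{q + q}{q - 1} = \frac{2 q}{-1 + q}$)
$\frac{w{\left(-10 \right)}}{-10} + \frac{387}{309} = \frac{2 \left(-10\right) \frac{1}{-1 - 10}}{-10} + \frac{387}{309} = 2 \left(-10\right) \frac{1}{-11} \left(- \frac{1}{10}\right) + 387 \cdot \frac{1}{309} = 2 \left(-10\right) \left(- \frac{1}{11}\right) \left(- \frac{1}{10}\right) + \frac{129}{103} = \frac{20}{11} \left(- \frac{1}{10}\right) + \frac{129}{103} = - \frac{2}{11} + \frac{129}{103} = \frac{1213}{1133}$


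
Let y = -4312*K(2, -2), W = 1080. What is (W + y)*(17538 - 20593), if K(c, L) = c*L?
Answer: -55992040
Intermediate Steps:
K(c, L) = L*c
y = 17248 (y = -(-8624)*2 = -4312*(-4) = 17248)
(W + y)*(17538 - 20593) = (1080 + 17248)*(17538 - 20593) = 18328*(-3055) = -55992040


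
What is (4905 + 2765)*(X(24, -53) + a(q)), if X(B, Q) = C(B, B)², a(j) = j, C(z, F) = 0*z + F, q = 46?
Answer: 4770740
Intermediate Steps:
C(z, F) = F (C(z, F) = 0 + F = F)
X(B, Q) = B²
(4905 + 2765)*(X(24, -53) + a(q)) = (4905 + 2765)*(24² + 46) = 7670*(576 + 46) = 7670*622 = 4770740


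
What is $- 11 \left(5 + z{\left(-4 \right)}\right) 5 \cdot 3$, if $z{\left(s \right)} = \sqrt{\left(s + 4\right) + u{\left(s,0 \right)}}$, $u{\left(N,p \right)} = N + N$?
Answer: $-825 - 330 i \sqrt{2} \approx -825.0 - 466.69 i$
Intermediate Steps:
$u{\left(N,p \right)} = 2 N$
$z{\left(s \right)} = \sqrt{4 + 3 s}$ ($z{\left(s \right)} = \sqrt{\left(s + 4\right) + 2 s} = \sqrt{\left(4 + s\right) + 2 s} = \sqrt{4 + 3 s}$)
$- 11 \left(5 + z{\left(-4 \right)}\right) 5 \cdot 3 = - 11 \left(5 + \sqrt{4 + 3 \left(-4\right)}\right) 5 \cdot 3 = - 11 \left(5 + \sqrt{4 - 12}\right) 5 \cdot 3 = - 11 \left(5 + \sqrt{-8}\right) 5 \cdot 3 = - 11 \left(5 + 2 i \sqrt{2}\right) 5 \cdot 3 = - 11 \left(25 + 10 i \sqrt{2}\right) 3 = \left(-275 - 110 i \sqrt{2}\right) 3 = -825 - 330 i \sqrt{2}$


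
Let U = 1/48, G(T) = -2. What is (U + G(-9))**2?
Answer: 9025/2304 ≈ 3.9171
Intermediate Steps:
U = 1/48 ≈ 0.020833
(U + G(-9))**2 = (1/48 - 2)**2 = (-95/48)**2 = 9025/2304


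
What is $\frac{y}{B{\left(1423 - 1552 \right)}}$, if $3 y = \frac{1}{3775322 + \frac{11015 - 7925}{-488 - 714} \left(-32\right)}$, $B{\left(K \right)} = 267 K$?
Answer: $- \frac{601}{234455356995498} \approx -2.5634 \cdot 10^{-12}$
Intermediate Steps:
$y = \frac{601}{6807053886}$ ($y = \frac{1}{3 \left(3775322 + \frac{11015 - 7925}{-488 - 714} \left(-32\right)\right)} = \frac{1}{3 \left(3775322 + \frac{3090}{-1202} \left(-32\right)\right)} = \frac{1}{3 \left(3775322 + 3090 \left(- \frac{1}{1202}\right) \left(-32\right)\right)} = \frac{1}{3 \left(3775322 - - \frac{49440}{601}\right)} = \frac{1}{3 \left(3775322 + \frac{49440}{601}\right)} = \frac{1}{3 \cdot \frac{2269017962}{601}} = \frac{1}{3} \cdot \frac{601}{2269017962} = \frac{601}{6807053886} \approx 8.8291 \cdot 10^{-8}$)
$\frac{y}{B{\left(1423 - 1552 \right)}} = \frac{601}{6807053886 \cdot 267 \left(1423 - 1552\right)} = \frac{601}{6807053886 \cdot 267 \left(-129\right)} = \frac{601}{6807053886 \left(-34443\right)} = \frac{601}{6807053886} \left(- \frac{1}{34443}\right) = - \frac{601}{234455356995498}$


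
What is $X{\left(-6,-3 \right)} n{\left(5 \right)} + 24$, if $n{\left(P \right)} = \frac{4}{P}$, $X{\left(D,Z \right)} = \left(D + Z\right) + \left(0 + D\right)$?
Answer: $12$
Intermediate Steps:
$X{\left(D,Z \right)} = Z + 2 D$ ($X{\left(D,Z \right)} = \left(D + Z\right) + D = Z + 2 D$)
$X{\left(-6,-3 \right)} n{\left(5 \right)} + 24 = \left(-3 + 2 \left(-6\right)\right) \frac{4}{5} + 24 = \left(-3 - 12\right) 4 \cdot \frac{1}{5} + 24 = \left(-15\right) \frac{4}{5} + 24 = -12 + 24 = 12$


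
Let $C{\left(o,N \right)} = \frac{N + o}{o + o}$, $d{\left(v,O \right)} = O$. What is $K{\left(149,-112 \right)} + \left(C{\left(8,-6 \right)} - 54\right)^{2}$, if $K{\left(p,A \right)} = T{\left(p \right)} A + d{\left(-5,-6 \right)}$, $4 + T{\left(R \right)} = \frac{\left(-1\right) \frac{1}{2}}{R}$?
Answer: $\frac{31896885}{9536} \approx 3344.9$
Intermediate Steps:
$T{\left(R \right)} = -4 - \frac{1}{2 R}$ ($T{\left(R \right)} = -4 + \frac{\left(-1\right) \frac{1}{2}}{R} = -4 - \frac{1}{2 R}$)
$C{\left(o,N \right)} = \frac{N + o}{2 o}$
$K{\left(p,A \right)} = -6 + A \left(-4 - \frac{1}{2 p}\right)$ ($K{\left(p,A \right)} = \left(-4 - \frac{1}{2 p}\right) A - 6 = A \left(-4 - \frac{1}{2 p}\right) - 6 = -6 + A \left(-4 - \frac{1}{2 p}\right)$)
$K{\left(149,-112 \right)} + \left(C{\left(8,-6 \right)} - 54\right)^{2} = \left(-6 - -448 - - \frac{56}{149}\right) + \left(\frac{-6 + 8}{2 \cdot 8} - 54\right)^{2} = \left(-6 + 448 - \left(-56\right) \frac{1}{149}\right) + \left(\frac{1}{2} \cdot \frac{1}{8} \cdot 2 - 54\right)^{2} = \left(-6 + 448 + \frac{56}{149}\right) + \left(\frac{1}{8} - 54\right)^{2} = \frac{65914}{149} + \left(- \frac{431}{8}\right)^{2} = \frac{65914}{149} + \frac{185761}{64} = \frac{31896885}{9536}$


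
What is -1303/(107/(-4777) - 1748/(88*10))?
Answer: 1369374820/2111089 ≈ 648.66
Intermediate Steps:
-1303/(107/(-4777) - 1748/(88*10)) = -1303/(107*(-1/4777) - 1748/880) = -1303/(-107/4777 - 1748*1/880) = -1303/(-107/4777 - 437/220) = -1303/(-2111089/1050940) = -1303*(-1050940/2111089) = 1369374820/2111089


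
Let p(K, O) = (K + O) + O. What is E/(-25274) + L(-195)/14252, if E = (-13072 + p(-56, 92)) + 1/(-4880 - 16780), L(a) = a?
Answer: 972260318633/1950510334920 ≈ 0.49846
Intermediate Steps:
p(K, O) = K + 2*O
E = -280367041/21660 (E = (-13072 + (-56 + 2*92)) + 1/(-4880 - 16780) = (-13072 + (-56 + 184)) + 1/(-21660) = (-13072 + 128) - 1/21660 = -12944 - 1/21660 = -280367041/21660 ≈ -12944.)
E/(-25274) + L(-195)/14252 = -280367041/21660/(-25274) - 195/14252 = -280367041/21660*(-1/25274) - 195*1/14252 = 280367041/547434840 - 195/14252 = 972260318633/1950510334920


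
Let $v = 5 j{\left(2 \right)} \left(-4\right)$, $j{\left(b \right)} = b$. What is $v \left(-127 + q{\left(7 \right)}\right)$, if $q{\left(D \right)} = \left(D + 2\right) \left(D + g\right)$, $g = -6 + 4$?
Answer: $3280$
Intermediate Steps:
$g = -2$
$q{\left(D \right)} = \left(-2 + D\right) \left(2 + D\right)$ ($q{\left(D \right)} = \left(D + 2\right) \left(D - 2\right) = \left(2 + D\right) \left(-2 + D\right) = \left(-2 + D\right) \left(2 + D\right)$)
$v = -40$ ($v = 5 \cdot 2 \left(-4\right) = 10 \left(-4\right) = -40$)
$v \left(-127 + q{\left(7 \right)}\right) = - 40 \left(-127 - \left(4 - 7^{2}\right)\right) = - 40 \left(-127 + \left(-4 + 49\right)\right) = - 40 \left(-127 + 45\right) = \left(-40\right) \left(-82\right) = 3280$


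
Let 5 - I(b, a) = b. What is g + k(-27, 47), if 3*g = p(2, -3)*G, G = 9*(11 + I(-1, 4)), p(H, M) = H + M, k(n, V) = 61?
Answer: 10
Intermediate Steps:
I(b, a) = 5 - b
G = 153 (G = 9*(11 + (5 - 1*(-1))) = 9*(11 + (5 + 1)) = 9*(11 + 6) = 9*17 = 153)
g = -51 (g = ((2 - 3)*153)/3 = (-1*153)/3 = (⅓)*(-153) = -51)
g + k(-27, 47) = -51 + 61 = 10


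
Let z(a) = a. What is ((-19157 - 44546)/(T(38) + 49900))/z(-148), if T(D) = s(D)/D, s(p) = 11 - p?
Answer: 1210357/140316802 ≈ 0.0086259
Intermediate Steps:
T(D) = (11 - D)/D
((-19157 - 44546)/(T(38) + 49900))/z(-148) = ((-19157 - 44546)/((11 - 1*38)/38 + 49900))/(-148) = -63703/((11 - 38)/38 + 49900)*(-1/148) = -63703/((1/38)*(-27) + 49900)*(-1/148) = -63703/(-27/38 + 49900)*(-1/148) = -63703/1896173/38*(-1/148) = -63703*38/1896173*(-1/148) = -2420714/1896173*(-1/148) = 1210357/140316802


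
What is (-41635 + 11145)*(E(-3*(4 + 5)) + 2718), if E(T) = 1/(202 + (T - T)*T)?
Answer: -8370069065/101 ≈ -8.2872e+7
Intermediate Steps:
E(T) = 1/202 (E(T) = 1/(202 + 0*T) = 1/(202 + 0) = 1/202)
(-41635 + 11145)*(E(-3*(4 + 5)) + 2718) = (-41635 + 11145)*(1/202 + 2718) = -30490*549037/202 = -8370069065/101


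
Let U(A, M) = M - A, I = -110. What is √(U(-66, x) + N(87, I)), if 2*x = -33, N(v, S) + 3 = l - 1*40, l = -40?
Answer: I*√134/2 ≈ 5.7879*I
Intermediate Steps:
N(v, S) = -83 (N(v, S) = -3 + (-40 - 1*40) = -3 + (-40 - 40) = -3 - 80 = -83)
x = -33/2 (x = (½)*(-33) = -33/2 ≈ -16.500)
√(U(-66, x) + N(87, I)) = √((-33/2 - 1*(-66)) - 83) = √((-33/2 + 66) - 83) = √(99/2 - 83) = √(-67/2) = I*√134/2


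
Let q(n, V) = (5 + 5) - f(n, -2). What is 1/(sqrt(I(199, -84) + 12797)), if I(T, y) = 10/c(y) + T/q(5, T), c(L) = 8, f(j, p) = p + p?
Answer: 2*sqrt(31003)/39861 ≈ 0.0088345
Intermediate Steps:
f(j, p) = 2*p
q(n, V) = 14 (q(n, V) = (5 + 5) - 2*(-2) = 10 - 1*(-4) = 10 + 4 = 14)
I(T, y) = 5/4 + T/14 (I(T, y) = 10/8 + T/14 = 10*(1/8) + T*(1/14) = 5/4 + T/14)
1/(sqrt(I(199, -84) + 12797)) = 1/(sqrt((5/4 + (1/14)*199) + 12797)) = 1/(sqrt((5/4 + 199/14) + 12797)) = 1/(sqrt(433/28 + 12797)) = 1/(sqrt(358749/28)) = 1/(9*sqrt(31003)/14) = 2*sqrt(31003)/39861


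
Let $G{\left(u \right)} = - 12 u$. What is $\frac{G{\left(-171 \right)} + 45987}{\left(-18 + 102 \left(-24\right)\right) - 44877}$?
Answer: $- \frac{16013}{15781} \approx -1.0147$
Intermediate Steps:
$\frac{G{\left(-171 \right)} + 45987}{\left(-18 + 102 \left(-24\right)\right) - 44877} = \frac{\left(-12\right) \left(-171\right) + 45987}{\left(-18 + 102 \left(-24\right)\right) - 44877} = \frac{2052 + 45987}{\left(-18 - 2448\right) - 44877} = \frac{48039}{-2466 - 44877} = \frac{48039}{-47343} = 48039 \left(- \frac{1}{47343}\right) = - \frac{16013}{15781}$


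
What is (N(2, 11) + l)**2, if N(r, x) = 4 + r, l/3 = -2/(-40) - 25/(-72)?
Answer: 744769/14400 ≈ 51.720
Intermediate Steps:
l = 143/120 (l = 3*(-2/(-40) - 25/(-72)) = 3*(-2*(-1/40) - 25*(-1/72)) = 3*(1/20 + 25/72) = 3*(143/360) = 143/120 ≈ 1.1917)
(N(2, 11) + l)**2 = ((4 + 2) + 143/120)**2 = (6 + 143/120)**2 = (863/120)**2 = 744769/14400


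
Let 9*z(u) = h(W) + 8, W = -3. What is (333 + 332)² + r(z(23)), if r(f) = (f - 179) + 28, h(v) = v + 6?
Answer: 3978677/9 ≈ 4.4208e+5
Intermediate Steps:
h(v) = 6 + v
z(u) = 11/9 (z(u) = ((6 - 3) + 8)/9 = (3 + 8)/9 = (⅑)*11 = 11/9)
r(f) = -151 + f (r(f) = (-179 + f) + 28 = -151 + f)
(333 + 332)² + r(z(23)) = (333 + 332)² + (-151 + 11/9) = 665² - 1348/9 = 442225 - 1348/9 = 3978677/9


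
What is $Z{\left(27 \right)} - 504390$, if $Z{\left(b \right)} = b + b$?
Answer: $-504336$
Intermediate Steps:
$Z{\left(b \right)} = 2 b$
$Z{\left(27 \right)} - 504390 = 2 \cdot 27 - 504390 = 54 - 504390 = -504336$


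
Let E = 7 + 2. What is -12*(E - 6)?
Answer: -36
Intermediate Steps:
E = 9
-12*(E - 6) = -12*(9 - 6) = -12*3 = -36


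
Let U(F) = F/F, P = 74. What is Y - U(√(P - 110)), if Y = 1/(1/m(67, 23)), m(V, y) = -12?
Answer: -13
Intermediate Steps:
U(F) = 1
Y = -12 (Y = 1/(1/(-12)) = 1/(-1/12) = -12)
Y - U(√(P - 110)) = -12 - 1*1 = -12 - 1 = -13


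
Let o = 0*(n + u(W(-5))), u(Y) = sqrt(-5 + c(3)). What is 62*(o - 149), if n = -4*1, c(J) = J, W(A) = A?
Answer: -9238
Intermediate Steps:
n = -4
u(Y) = I*sqrt(2) (u(Y) = sqrt(-5 + 3) = sqrt(-2) = I*sqrt(2))
o = 0 (o = 0*(-4 + I*sqrt(2)) = 0)
62*(o - 149) = 62*(0 - 149) = 62*(-149) = -9238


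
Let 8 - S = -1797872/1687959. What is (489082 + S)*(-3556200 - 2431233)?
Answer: -1647673035792552602/562653 ≈ -2.9284e+12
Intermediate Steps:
S = 15301544/1687959 (S = 8 - (-1797872)/1687959 = 8 - 1*(-1797872/1687959) = 8 + 1797872/1687959 = 15301544/1687959 ≈ 9.0651)
(489082 + S)*(-3556200 - 2431233) = (489082 + 15301544/1687959)*(-3556200 - 2431233) = (825565665182/1687959)*(-5987433) = -1647673035792552602/562653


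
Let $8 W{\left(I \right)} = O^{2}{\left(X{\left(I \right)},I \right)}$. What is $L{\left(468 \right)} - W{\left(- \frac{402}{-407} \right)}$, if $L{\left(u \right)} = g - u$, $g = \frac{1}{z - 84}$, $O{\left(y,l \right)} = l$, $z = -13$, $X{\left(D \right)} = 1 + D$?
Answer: $- \frac{15043854203}{32135906} \approx -468.13$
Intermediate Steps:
$g = - \frac{1}{97}$ ($g = \frac{1}{-13 - 84} = \frac{1}{-97} = - \frac{1}{97} \approx -0.010309$)
$L{\left(u \right)} = - \frac{1}{97} - u$
$W{\left(I \right)} = \frac{I^{2}}{8}$
$L{\left(468 \right)} - W{\left(- \frac{402}{-407} \right)} = \left(- \frac{1}{97} - 468\right) - \frac{\left(- \frac{402}{-407}\right)^{2}}{8} = \left(- \frac{1}{97} - 468\right) - \frac{\left(\left(-402\right) \left(- \frac{1}{407}\right)\right)^{2}}{8} = - \frac{45397}{97} - \frac{\left(\frac{402}{407}\right)^{2}}{8} = - \frac{45397}{97} - \frac{1}{8} \cdot \frac{161604}{165649} = - \frac{45397}{97} - \frac{40401}{331298} = - \frac{15043854203}{32135906}$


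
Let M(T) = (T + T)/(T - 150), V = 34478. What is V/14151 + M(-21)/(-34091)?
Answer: 22332334424/9166013079 ≈ 2.4364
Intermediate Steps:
M(T) = 2*T/(-150 + T) (M(T) = (2*T)/(-150 + T) = 2*T/(-150 + T))
V/14151 + M(-21)/(-34091) = 34478/14151 + (2*(-21)/(-150 - 21))/(-34091) = 34478*(1/14151) + (2*(-21)/(-171))*(-1/34091) = 34478/14151 + (2*(-21)*(-1/171))*(-1/34091) = 34478/14151 + (14/57)*(-1/34091) = 34478/14151 - 14/1943187 = 22332334424/9166013079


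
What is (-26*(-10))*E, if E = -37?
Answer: -9620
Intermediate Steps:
(-26*(-10))*E = -26*(-10)*(-37) = 260*(-37) = -9620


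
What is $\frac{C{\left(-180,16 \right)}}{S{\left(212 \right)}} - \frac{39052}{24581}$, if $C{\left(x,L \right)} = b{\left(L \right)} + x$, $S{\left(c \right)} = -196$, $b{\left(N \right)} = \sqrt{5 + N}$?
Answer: $- \frac{807403}{1204469} - \frac{\sqrt{21}}{196} \approx -0.69372$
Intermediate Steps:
$C{\left(x,L \right)} = x + \sqrt{5 + L}$ ($C{\left(x,L \right)} = \sqrt{5 + L} + x = x + \sqrt{5 + L}$)
$\frac{C{\left(-180,16 \right)}}{S{\left(212 \right)}} - \frac{39052}{24581} = \frac{-180 + \sqrt{5 + 16}}{-196} - \frac{39052}{24581} = \left(-180 + \sqrt{21}\right) \left(- \frac{1}{196}\right) - \frac{39052}{24581} = \left(\frac{45}{49} - \frac{\sqrt{21}}{196}\right) - \frac{39052}{24581} = - \frac{807403}{1204469} - \frac{\sqrt{21}}{196}$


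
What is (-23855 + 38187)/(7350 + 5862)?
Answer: 3583/3303 ≈ 1.0848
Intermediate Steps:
(-23855 + 38187)/(7350 + 5862) = 14332/13212 = 14332*(1/13212) = 3583/3303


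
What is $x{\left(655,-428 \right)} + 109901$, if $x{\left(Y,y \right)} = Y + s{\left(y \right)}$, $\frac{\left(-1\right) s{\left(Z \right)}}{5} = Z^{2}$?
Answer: $-805364$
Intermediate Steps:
$s{\left(Z \right)} = - 5 Z^{2}$
$x{\left(Y,y \right)} = Y - 5 y^{2}$
$x{\left(655,-428 \right)} + 109901 = \left(655 - 5 \left(-428\right)^{2}\right) + 109901 = \left(655 - 915920\right) + 109901 = -915265 + 109901 = -805364$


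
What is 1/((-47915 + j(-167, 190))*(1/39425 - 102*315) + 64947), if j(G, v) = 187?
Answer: 2075/3182148590513 ≈ 6.5207e-10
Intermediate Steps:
1/((-47915 + j(-167, 190))*(1/39425 - 102*315) + 64947) = 1/((-47915 + 187)*(1/39425 - 102*315) + 64947) = 1/(-47728*(1/39425 - 32130) + 64947) = 1/(-47728*(-1266725249/39425) + 64947) = 1/(3182013825488/2075 + 64947) = 1/(3182148590513/2075) = 2075/3182148590513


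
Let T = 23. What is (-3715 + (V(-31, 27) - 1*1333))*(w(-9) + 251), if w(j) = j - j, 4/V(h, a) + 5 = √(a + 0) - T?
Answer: -959183448/757 - 3012*√3/757 ≈ -1.2671e+6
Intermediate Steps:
V(h, a) = 4/(-28 + √a) (V(h, a) = 4/(-5 + (√(a + 0) - 1*23)) = 4/(-5 + (√a - 23)) = 4/(-5 + (-23 + √a)) = 4/(-28 + √a))
w(j) = 0
(-3715 + (V(-31, 27) - 1*1333))*(w(-9) + 251) = (-3715 + (4/(-28 + √27) - 1*1333))*(0 + 251) = (-3715 + (4/(-28 + 3*√3) - 1333))*251 = (-3715 + (-1333 + 4/(-28 + 3*√3)))*251 = (-5048 + 4/(-28 + 3*√3))*251 = -1267048 + 1004/(-28 + 3*√3)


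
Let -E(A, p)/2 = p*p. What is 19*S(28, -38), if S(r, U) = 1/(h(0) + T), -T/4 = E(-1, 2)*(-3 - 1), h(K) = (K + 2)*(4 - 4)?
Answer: -19/128 ≈ -0.14844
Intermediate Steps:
E(A, p) = -2*p**2 (E(A, p) = -2*p*p = -2*p**2)
h(K) = 0 (h(K) = (2 + K)*0 = 0)
T = -128 (T = -4*(-2*2**2)*(-3 - 1) = -4*(-2*4)*(-4) = -(-32)*(-4) = -4*32 = -128)
S(r, U) = -1/128 (S(r, U) = 1/(0 - 128) = 1/(-128) = -1/128)
19*S(28, -38) = 19*(-1/128) = -19/128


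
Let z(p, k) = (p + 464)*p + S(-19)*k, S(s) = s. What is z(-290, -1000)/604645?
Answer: -6292/120929 ≈ -0.052031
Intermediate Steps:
z(p, k) = -19*k + p*(464 + p) (z(p, k) = (p + 464)*p - 19*k = (464 + p)*p - 19*k = p*(464 + p) - 19*k = -19*k + p*(464 + p))
z(-290, -1000)/604645 = ((-290)**2 - 19*(-1000) + 464*(-290))/604645 = (84100 + 19000 - 134560)*(1/604645) = -31460*1/604645 = -6292/120929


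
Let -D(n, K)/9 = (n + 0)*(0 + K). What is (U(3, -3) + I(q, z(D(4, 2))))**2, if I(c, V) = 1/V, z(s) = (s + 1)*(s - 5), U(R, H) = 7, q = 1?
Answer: 1464592900/29888089 ≈ 49.003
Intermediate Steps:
D(n, K) = -9*K*n (D(n, K) = -9*(n + 0)*(0 + K) = -9*n*K = -9*K*n)
z(s) = (1 + s)*(-5 + s)
(U(3, -3) + I(q, z(D(4, 2))))**2 = (7 + 1/(-5 + (-9*2*4)**2 - (-36)*2*4))**2 = (7 + 1/(-5 + (-72)**2 - 4*(-72)))**2 = (7 + 1/(-5 + 5184 + 288))**2 = (7 + 1/5467)**2 = (38270/5467)**2 = 1464592900/29888089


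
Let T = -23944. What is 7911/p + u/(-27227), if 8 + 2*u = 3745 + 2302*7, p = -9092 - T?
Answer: 67979271/404375404 ≈ 0.16811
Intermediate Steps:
p = 14852 (p = -9092 - 1*(-23944) = -9092 + 23944 = 14852)
u = 19851/2 (u = -4 + (3745 + 2302*7)/2 = -4 + (3745 + 16114)/2 = -4 + (½)*19859 = -4 + 19859/2 = 19851/2 ≈ 9925.5)
7911/p + u/(-27227) = 7911/14852 + (19851/2)/(-27227) = 7911*(1/14852) + (19851/2)*(-1/27227) = 7911/14852 - 19851/54454 = 67979271/404375404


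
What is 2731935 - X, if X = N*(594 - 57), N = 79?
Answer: 2689512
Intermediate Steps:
X = 42423 (X = 79*(594 - 57) = 79*537 = 42423)
2731935 - X = 2731935 - 1*42423 = 2731935 - 42423 = 2689512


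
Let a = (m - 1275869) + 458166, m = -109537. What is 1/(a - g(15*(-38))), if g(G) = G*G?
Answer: -1/1252140 ≈ -7.9863e-7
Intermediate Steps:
g(G) = G²
a = -927240 (a = (-109537 - 1275869) + 458166 = -1385406 + 458166 = -927240)
1/(a - g(15*(-38))) = 1/(-927240 - (15*(-38))²) = 1/(-927240 - 1*(-570)²) = 1/(-927240 - 1*324900) = 1/(-927240 - 324900) = 1/(-1252140) = -1/1252140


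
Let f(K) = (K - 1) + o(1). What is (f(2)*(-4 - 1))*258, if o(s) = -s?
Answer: 0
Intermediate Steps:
f(K) = -2 + K (f(K) = (K - 1) - 1*1 = (-1 + K) - 1 = -2 + K)
(f(2)*(-4 - 1))*258 = ((-2 + 2)*(-4 - 1))*258 = (0*(-5))*258 = 0*258 = 0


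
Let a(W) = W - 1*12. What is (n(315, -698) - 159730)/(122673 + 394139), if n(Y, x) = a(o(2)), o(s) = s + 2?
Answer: -79869/258406 ≈ -0.30908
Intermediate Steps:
o(s) = 2 + s
a(W) = -12 + W (a(W) = W - 12 = -12 + W)
n(Y, x) = -8 (n(Y, x) = -12 + (2 + 2) = -12 + 4 = -8)
(n(315, -698) - 159730)/(122673 + 394139) = (-8 - 159730)/(122673 + 394139) = -159738/516812 = -159738*1/516812 = -79869/258406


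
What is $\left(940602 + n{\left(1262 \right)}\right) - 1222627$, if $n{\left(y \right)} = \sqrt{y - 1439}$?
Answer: $-282025 + i \sqrt{177} \approx -2.8203 \cdot 10^{5} + 13.304 i$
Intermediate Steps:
$n{\left(y \right)} = \sqrt{-1439 + y}$
$\left(940602 + n{\left(1262 \right)}\right) - 1222627 = \left(940602 + \sqrt{-1439 + 1262}\right) - 1222627 = \left(940602 + \sqrt{-177}\right) - 1222627 = \left(940602 + i \sqrt{177}\right) - 1222627 = -282025 + i \sqrt{177}$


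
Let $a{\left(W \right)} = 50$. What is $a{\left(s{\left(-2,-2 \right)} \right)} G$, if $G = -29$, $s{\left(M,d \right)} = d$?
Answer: $-1450$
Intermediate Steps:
$a{\left(s{\left(-2,-2 \right)} \right)} G = 50 \left(-29\right) = -1450$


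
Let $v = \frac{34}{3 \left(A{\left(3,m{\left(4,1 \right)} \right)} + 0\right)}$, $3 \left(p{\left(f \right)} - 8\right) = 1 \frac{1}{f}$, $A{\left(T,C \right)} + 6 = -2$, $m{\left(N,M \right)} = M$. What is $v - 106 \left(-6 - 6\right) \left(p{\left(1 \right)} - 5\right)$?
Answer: $\frac{50863}{12} \approx 4238.6$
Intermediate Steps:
$A{\left(T,C \right)} = -8$ ($A{\left(T,C \right)} = -6 - 2 = -8$)
$p{\left(f \right)} = 8 + \frac{1}{3 f}$ ($p{\left(f \right)} = 8 + \frac{1 \frac{1}{f}}{3} = 8 + \frac{1}{3 f}$)
$v = - \frac{17}{12}$ ($v = \frac{34}{3 \left(-8 + 0\right)} = \frac{34}{3 \left(-8\right)} = \frac{34}{-24} = 34 \left(- \frac{1}{24}\right) = - \frac{17}{12} \approx -1.4167$)
$v - 106 \left(-6 - 6\right) \left(p{\left(1 \right)} - 5\right) = - \frac{17}{12} - 106 \left(-6 - 6\right) \left(\left(8 + \frac{1}{3 \cdot 1}\right) - 5\right) = - \frac{17}{12} - 106 \left(- 12 \left(\left(8 + \frac{1}{3} \cdot 1\right) - 5\right)\right) = - \frac{17}{12} - 106 \left(- 12 \left(\left(8 + \frac{1}{3}\right) - 5\right)\right) = - \frac{17}{12} - 106 \left(- 12 \left(\frac{25}{3} - 5\right)\right) = - \frac{17}{12} - 106 \left(\left(-12\right) \frac{10}{3}\right) = - \frac{17}{12} - -4240 = - \frac{17}{12} + 4240 = \frac{50863}{12}$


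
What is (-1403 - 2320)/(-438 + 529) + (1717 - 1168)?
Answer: 46236/91 ≈ 508.09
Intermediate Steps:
(-1403 - 2320)/(-438 + 529) + (1717 - 1168) = -3723/91 + 549 = 46236/91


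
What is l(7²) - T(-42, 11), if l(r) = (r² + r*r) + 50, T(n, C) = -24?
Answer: 4876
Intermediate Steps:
l(r) = 50 + 2*r² (l(r) = (r² + r²) + 50 = 2*r² + 50 = 50 + 2*r²)
l(7²) - T(-42, 11) = (50 + 2*(7²)²) - 1*(-24) = (50 + 2*49²) + 24 = (50 + 2*2401) + 24 = (50 + 4802) + 24 = 4852 + 24 = 4876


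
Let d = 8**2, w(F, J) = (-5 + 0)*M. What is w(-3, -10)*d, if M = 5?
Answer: -1600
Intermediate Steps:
w(F, J) = -25 (w(F, J) = (-5 + 0)*5 = -5*5 = -25)
d = 64
w(-3, -10)*d = -25*64 = -1600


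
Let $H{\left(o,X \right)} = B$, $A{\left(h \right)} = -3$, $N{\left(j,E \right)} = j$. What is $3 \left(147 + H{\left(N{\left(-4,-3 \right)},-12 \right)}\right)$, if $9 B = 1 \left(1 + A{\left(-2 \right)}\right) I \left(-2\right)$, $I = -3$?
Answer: $437$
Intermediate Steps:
$B = - \frac{4}{3}$ ($B = \frac{1 \left(1 - 3\right) \left(-3\right) \left(-2\right)}{9} = \frac{1 \left(\left(-2\right) \left(-3\right)\right) \left(-2\right)}{9} = \frac{1 \cdot 6 \left(-2\right)}{9} = \frac{6 \left(-2\right)}{9} = \frac{1}{9} \left(-12\right) = - \frac{4}{3} \approx -1.3333$)
$H{\left(o,X \right)} = - \frac{4}{3}$
$3 \left(147 + H{\left(N{\left(-4,-3 \right)},-12 \right)}\right) = 3 \left(147 - \frac{4}{3}\right) = 3 \cdot \frac{437}{3} = 437$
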